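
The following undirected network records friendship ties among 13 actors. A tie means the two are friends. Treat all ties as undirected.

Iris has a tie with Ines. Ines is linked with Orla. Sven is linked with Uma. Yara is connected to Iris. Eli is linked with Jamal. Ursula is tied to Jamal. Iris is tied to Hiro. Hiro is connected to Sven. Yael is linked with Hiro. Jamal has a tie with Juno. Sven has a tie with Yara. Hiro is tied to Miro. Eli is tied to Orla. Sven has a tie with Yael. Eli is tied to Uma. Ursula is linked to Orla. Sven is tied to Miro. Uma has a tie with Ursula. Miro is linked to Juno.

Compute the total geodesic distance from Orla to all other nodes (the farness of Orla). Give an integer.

29

Distances from Orla: Eli:1, Hiro:3, Ines:1, Iris:2, Jamal:2, Juno:3, Miro:4, Sven:3, Uma:2, Ursula:1, Yael:4, Yara:3.
Sum = 1 + 3 + 1 + 2 + 2 + 3 + 4 + 3 + 2 + 1 + 4 + 3 = 29.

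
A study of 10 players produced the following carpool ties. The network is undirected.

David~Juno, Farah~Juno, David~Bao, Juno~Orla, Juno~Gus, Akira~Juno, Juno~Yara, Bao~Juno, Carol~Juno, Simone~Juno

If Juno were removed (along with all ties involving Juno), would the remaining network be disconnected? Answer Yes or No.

Removing Juno leaves {Bao and David} with no path to {Gus}, so the network splits into 8 components. Juno is a cut vertex.

Yes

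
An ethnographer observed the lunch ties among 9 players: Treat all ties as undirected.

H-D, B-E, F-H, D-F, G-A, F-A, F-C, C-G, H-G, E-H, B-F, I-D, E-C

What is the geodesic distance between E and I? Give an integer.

3

One shortest route is E – H – D – I, which uses 3 edges, and at distance 2 from E we only reach {D, F, G}, which does not include I. So d(E,I) = 3.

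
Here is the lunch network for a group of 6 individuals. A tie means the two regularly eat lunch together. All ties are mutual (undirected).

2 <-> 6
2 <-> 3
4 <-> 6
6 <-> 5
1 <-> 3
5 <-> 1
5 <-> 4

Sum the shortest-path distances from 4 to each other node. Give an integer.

Distances from 4: 1:2, 2:2, 3:3, 5:1, 6:1.
Sum = 2 + 2 + 3 + 1 + 1 = 9.

9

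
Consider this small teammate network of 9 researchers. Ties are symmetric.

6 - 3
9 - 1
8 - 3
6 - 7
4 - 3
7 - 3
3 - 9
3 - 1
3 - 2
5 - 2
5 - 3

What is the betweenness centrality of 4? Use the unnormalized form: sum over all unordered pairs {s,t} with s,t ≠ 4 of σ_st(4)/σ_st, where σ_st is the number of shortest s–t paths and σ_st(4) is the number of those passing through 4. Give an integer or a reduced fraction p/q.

No shortest path between any pair of other nodes passes through 4.
Summing the contributions gives betweenness(4) = 0.

0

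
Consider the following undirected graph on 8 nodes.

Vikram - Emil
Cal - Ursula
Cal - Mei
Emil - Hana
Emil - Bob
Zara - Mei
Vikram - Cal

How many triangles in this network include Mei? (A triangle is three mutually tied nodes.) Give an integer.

0

Mei's neighbors are Cal and Zara, but none of them are tied to each other, so no triangle contains Mei.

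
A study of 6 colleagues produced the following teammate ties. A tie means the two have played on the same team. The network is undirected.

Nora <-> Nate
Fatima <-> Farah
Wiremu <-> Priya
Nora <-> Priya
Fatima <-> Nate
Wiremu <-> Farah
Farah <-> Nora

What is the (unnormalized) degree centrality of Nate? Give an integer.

2

Nate is directly tied to Fatima and Nora. That is 2 neighbors, so the degree of Nate is 2.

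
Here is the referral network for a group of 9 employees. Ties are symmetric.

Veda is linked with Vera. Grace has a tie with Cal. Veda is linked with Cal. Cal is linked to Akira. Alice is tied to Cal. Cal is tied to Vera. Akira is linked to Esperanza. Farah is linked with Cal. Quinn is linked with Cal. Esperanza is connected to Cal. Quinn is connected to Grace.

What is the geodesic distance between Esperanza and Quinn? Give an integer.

2

One shortest route is Esperanza – Cal – Quinn, which uses 2 edges, and Esperanza and Quinn are not directly tied, so nothing shorter exists. So d(Esperanza,Quinn) = 2.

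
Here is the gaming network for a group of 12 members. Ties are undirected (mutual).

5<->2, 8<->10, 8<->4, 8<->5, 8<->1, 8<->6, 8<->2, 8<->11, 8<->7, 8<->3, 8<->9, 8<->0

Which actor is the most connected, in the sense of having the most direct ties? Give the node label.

8

Degrees — 0:1, 1:1, 2:2, 3:1, 4:1, 5:2, 6:1, 7:1, 8:11, 9:1, 10:1, 11:1.
The maximum is 11, attained only by 8.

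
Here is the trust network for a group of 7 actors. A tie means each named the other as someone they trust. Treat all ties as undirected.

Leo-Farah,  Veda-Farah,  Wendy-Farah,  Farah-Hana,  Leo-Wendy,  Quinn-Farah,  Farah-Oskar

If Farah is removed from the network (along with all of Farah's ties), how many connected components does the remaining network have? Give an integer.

Without Farah, the remaining ties split the others into: {Oskar}; {Veda}; {Quinn}; {Leo, Wendy}; {Hana}.
That's 5 separate components.

5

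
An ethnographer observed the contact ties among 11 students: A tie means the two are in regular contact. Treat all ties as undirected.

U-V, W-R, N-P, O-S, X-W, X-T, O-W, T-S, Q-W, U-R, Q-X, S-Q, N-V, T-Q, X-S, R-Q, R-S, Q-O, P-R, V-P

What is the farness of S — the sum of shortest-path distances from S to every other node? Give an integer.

17

Distances from S: N:3, O:1, P:2, Q:1, R:1, T:1, U:2, V:3, W:2, X:1.
Sum = 3 + 1 + 2 + 1 + 1 + 1 + 2 + 3 + 2 + 1 = 17.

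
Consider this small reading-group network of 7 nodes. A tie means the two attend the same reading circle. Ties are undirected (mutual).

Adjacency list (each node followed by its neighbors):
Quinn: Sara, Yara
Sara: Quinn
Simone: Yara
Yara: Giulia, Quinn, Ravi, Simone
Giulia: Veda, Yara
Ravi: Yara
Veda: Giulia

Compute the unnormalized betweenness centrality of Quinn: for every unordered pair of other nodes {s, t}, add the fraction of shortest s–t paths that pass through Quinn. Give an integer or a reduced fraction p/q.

Pairs whose geodesics pass through Quinn — Veda–Sara: 1; Ravi–Sara: 1; Sara–Giulia: 1; Sara–Simone: 1; Sara–Yara: 1.
All other pairs contribute 0.
Summing the contributions gives betweenness(Quinn) = 5.

5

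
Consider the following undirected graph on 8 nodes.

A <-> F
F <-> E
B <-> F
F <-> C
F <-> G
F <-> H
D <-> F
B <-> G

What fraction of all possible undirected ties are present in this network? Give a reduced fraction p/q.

There are 8 edges and 8 nodes, so the maximum possible is C(8,2) = 28.
Density = 8/28 = 2/7.

2/7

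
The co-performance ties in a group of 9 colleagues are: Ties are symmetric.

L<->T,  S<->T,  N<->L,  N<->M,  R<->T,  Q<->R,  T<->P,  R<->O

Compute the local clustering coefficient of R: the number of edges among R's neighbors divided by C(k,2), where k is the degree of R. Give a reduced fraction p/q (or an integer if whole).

R's neighbors: O, Q, and T (k = 3).
Possible neighbor pairs: C(3,2) = 3. Edges among them: none → e = 0.
Clustering(R) = 0/3 = 0.

0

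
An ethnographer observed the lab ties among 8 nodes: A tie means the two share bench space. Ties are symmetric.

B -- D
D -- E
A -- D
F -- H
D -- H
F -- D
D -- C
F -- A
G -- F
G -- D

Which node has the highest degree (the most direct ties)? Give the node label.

Degrees — A:2, B:1, C:1, D:7, E:1, F:4, G:2, H:2.
The maximum is 7, attained only by D.

D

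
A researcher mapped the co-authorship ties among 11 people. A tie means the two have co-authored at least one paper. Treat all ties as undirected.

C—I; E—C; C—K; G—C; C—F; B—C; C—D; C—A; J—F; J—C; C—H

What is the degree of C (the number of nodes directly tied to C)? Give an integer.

10

C is directly tied to A, B, D, E, F, G, H, I, J, and K. That is 10 neighbors, so the degree of C is 10.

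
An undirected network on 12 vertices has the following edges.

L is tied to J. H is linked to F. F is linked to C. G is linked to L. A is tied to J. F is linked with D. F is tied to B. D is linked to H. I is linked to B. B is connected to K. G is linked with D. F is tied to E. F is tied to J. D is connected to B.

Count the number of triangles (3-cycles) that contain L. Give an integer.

L's neighbors are G and J, but none of them are tied to each other, so no triangle contains L.

0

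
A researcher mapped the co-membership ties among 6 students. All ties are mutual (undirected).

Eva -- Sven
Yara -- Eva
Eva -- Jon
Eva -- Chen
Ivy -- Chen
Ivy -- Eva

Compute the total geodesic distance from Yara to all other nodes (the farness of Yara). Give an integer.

Distances from Yara: Chen:2, Eva:1, Ivy:2, Jon:2, Sven:2.
Sum = 2 + 1 + 2 + 2 + 2 = 9.

9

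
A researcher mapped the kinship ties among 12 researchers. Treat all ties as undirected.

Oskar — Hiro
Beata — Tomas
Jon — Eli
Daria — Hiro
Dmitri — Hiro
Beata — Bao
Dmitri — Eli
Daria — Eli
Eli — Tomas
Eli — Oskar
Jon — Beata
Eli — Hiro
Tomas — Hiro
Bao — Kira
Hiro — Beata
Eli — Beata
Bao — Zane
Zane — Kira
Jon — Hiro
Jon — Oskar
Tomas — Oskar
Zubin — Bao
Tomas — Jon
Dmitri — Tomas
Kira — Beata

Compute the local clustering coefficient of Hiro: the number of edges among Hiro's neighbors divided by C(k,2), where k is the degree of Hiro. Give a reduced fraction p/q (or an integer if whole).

4/7

Hiro's neighbors: Beata, Daria, Dmitri, Eli, Jon, Oskar, and Tomas (k = 7).
Possible neighbor pairs: C(7,2) = 21. Edges among them: Beata–Eli, Beata–Jon, Beata–Tomas, Daria–Eli, Dmitri–Eli, Dmitri–Tomas, Eli–Jon, Eli–Oskar, Eli–Tomas, Jon–Oskar, Jon–Tomas, Oskar–Tomas → e = 12.
Clustering(Hiro) = 12/21 = 4/7.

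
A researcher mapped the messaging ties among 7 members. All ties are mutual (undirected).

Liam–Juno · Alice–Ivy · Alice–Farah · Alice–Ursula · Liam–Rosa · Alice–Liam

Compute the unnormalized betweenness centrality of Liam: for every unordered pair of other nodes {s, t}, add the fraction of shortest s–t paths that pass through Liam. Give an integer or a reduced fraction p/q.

Pairs whose geodesics pass through Liam — Ivy–Juno: 1; Ivy–Rosa: 1; Alice–Juno: 1; Alice–Rosa: 1; Farah–Juno: 1; Farah–Rosa: 1; Juno–Ursula: 1; Juno–Rosa: 1; Ursula–Rosa: 1.
All other pairs contribute 0.
Summing the contributions gives betweenness(Liam) = 9.

9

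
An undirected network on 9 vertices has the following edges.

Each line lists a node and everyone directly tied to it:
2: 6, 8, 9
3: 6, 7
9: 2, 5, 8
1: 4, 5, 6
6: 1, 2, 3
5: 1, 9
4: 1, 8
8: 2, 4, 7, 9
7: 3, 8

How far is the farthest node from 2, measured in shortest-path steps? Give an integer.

2

Distances from 2: 1:2, 3:2, 4:2, 5:2, 6:1, 7:2, 8:1, 9:1.
The largest is 2 (to 3, 1, 7, 4, and 5), so the eccentricity of 2 is 2.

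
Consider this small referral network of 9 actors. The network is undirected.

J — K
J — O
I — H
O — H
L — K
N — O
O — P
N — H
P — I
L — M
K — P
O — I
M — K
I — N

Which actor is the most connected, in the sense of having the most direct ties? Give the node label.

Degrees — H:3, I:4, J:2, K:4, L:2, M:2, N:3, O:5, P:3.
The maximum is 5, attained only by O.

O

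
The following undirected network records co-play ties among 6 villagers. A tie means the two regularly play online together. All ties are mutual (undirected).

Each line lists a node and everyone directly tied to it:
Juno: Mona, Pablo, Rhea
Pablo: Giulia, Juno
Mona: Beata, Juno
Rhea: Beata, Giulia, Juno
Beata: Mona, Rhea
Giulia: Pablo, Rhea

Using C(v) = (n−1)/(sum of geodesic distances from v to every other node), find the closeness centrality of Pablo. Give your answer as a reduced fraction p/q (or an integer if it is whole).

Distances from Pablo: Beata:3, Giulia:1, Juno:1, Mona:2, Rhea:2. Sum = 9.
n = 6, so closeness = 5/9.

5/9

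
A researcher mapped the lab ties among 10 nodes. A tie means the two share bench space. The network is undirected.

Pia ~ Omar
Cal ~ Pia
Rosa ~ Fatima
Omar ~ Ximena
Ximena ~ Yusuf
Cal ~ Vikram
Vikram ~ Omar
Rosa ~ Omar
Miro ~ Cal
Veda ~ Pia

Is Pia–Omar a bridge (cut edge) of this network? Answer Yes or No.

No

Even without that edge, Pia still reaches Omar via Pia – Cal – Vikram – Omar, so the network stays connected. Not a bridge.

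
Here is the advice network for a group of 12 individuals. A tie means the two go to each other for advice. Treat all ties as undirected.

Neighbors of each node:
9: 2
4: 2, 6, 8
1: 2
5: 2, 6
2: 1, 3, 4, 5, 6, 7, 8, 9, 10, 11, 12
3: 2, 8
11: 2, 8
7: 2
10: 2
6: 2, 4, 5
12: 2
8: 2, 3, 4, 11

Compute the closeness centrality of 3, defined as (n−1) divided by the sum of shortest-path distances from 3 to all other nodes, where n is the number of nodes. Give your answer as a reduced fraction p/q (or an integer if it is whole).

11/20

Distances from 3: 1:2, 2:1, 4:2, 5:2, 6:2, 7:2, 8:1, 9:2, 10:2, 11:2, 12:2. Sum = 20.
n = 12, so closeness = 11/20.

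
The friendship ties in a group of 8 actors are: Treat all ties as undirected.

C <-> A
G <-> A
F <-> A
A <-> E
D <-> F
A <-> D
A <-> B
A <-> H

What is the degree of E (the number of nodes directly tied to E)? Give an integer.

E is directly tied to A. That is 1 neighbor, so the degree of E is 1.

1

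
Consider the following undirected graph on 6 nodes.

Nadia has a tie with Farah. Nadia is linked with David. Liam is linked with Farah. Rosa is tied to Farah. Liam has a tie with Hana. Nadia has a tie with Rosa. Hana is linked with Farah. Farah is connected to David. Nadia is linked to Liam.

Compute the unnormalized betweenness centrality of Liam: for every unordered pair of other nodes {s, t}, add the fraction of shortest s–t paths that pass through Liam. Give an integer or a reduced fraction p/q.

1/2

Pairs whose geodesics pass through Liam — Nadia–Hana: 1/2.
All other pairs contribute 0.
Summing the contributions gives betweenness(Liam) = 1/2.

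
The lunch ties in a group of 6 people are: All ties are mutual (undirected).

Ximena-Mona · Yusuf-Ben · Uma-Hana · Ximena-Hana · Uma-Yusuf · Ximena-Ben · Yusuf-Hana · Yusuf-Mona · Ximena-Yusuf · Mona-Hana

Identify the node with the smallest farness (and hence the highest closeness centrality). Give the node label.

Farness (sum of distances to all others) for each node — Ben:8, Hana:6, Mona:7, Uma:8, Ximena:6, Yusuf:5.
The smallest farness is 5, for Yusuf, so Yusuf has the highest closeness.

Yusuf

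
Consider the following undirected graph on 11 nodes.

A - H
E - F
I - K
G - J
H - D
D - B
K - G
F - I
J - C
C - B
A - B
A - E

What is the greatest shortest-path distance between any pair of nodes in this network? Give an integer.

5

Eccentricity of each node (its greatest distance to any other): A:4, B:4, C:4, D:5, E:4, F:4, G:5, H:5, I:5, J:4, K:5.
The maximum eccentricity is 5, realized for instance by the pair H–G via H – A – B – C – J – G. So the diameter is 5.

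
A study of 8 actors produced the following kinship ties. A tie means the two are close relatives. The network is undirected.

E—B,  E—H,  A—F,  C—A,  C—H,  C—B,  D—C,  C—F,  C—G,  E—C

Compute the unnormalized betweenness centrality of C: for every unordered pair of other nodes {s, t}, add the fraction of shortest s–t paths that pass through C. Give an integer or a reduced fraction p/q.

35/2

Pairs whose geodesics pass through C — A–E: 1; A–B: 1; A–G: 1; A–H: 1; A–D: 1; E–F: 1; E–G: 1; E–D: 1; B–F: 1; B–G: 1; B–H: 1/2; B–D: 1; F–G: 1; F–H: 1 … (+4 more pairs).
All other pairs contribute 0.
Summing the contributions gives betweenness(C) = 35/2.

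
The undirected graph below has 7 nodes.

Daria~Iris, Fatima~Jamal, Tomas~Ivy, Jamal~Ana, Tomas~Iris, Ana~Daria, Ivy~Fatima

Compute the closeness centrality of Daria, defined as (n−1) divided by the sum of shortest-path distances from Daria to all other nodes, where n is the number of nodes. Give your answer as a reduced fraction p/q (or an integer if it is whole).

1/2

Distances from Daria: Ana:1, Fatima:3, Iris:1, Ivy:3, Jamal:2, Tomas:2. Sum = 12.
n = 7, so closeness = 6/12 = 1/2.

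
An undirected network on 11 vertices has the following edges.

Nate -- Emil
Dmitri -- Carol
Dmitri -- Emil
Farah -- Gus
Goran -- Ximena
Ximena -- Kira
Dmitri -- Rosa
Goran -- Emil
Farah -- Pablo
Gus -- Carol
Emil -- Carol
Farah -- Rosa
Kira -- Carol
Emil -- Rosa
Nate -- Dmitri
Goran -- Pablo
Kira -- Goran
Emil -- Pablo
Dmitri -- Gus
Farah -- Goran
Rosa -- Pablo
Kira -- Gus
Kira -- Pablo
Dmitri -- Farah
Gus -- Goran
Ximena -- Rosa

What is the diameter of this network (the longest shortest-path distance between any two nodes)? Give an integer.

Eccentricity of each node (its greatest distance to any other): Carol:2, Dmitri:2, Emil:2, Farah:2, Goran:2, Gus:2, Kira:3, Nate:3, Pablo:2, Rosa:2, Ximena:3.
The maximum eccentricity is 3, realized for instance by the pair Nate–Ximena via Nate – Emil – Rosa – Ximena. So the diameter is 3.

3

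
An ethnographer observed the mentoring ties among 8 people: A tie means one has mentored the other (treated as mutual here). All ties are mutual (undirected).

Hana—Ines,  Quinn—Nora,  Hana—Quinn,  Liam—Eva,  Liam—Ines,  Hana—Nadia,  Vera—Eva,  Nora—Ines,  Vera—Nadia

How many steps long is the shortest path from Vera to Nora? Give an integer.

One shortest route is Vera – Nadia – Hana – Quinn – Nora, which uses 4 edges, and at distance 3 from Vera we only reach {Ines, Quinn}, which does not include Nora. So d(Vera,Nora) = 4.

4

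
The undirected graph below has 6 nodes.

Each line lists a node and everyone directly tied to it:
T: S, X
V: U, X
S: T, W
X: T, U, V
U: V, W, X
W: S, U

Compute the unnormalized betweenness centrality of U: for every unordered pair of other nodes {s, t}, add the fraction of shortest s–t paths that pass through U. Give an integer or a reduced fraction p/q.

5/2

Pairs whose geodesics pass through U — S–V: 1/2; W–V: 1; W–X: 1.
All other pairs contribute 0.
Summing the contributions gives betweenness(U) = 5/2.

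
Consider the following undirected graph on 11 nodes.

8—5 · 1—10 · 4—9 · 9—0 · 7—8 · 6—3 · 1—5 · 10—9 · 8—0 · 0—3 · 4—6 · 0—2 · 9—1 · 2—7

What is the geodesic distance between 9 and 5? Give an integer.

2

One shortest route is 9 – 1 – 5, which uses 2 edges, and 9 and 5 are not directly tied, so nothing shorter exists. So d(9,5) = 2.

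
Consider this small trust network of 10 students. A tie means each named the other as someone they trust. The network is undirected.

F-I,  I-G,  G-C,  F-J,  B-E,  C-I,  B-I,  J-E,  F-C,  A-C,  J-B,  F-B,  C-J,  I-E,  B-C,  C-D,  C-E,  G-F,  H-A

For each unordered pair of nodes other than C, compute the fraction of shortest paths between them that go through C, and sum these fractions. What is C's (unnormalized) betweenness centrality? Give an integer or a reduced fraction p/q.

131/6

Pairs whose geodesics pass through C — D–H: 1; D–A: 1; D–B: 1; D–J: 1; D–I: 1; D–F: 1; D–G: 1; D–E: 1; H–B: 1; H–J: 1; H–I: 1; H–F: 1; H–G: 1; H–E: 1 … (+11 more pairs).
All other pairs contribute 0.
Summing the contributions gives betweenness(C) = 131/6.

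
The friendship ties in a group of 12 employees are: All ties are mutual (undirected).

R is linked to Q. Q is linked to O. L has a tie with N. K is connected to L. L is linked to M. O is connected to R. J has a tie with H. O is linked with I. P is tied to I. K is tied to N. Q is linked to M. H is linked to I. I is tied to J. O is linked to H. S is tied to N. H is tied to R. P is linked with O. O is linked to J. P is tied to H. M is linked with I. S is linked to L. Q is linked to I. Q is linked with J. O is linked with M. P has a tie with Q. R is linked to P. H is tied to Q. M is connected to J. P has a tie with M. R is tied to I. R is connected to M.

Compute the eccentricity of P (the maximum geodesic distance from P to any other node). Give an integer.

3

Distances from P: H:1, I:1, J:2, K:3, L:2, M:1, N:3, O:1, Q:1, R:1, S:3.
The largest is 3 (to N, K, and S), so the eccentricity of P is 3.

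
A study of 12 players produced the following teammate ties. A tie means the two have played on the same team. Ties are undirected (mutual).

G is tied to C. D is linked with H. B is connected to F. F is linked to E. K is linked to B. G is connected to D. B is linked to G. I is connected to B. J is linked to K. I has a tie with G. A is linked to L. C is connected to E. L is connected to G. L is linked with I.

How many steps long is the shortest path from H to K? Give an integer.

4

One shortest route is H – D – G – B – K, which uses 4 edges, and at distance 3 from H we only reach {B, C, I, L}, which does not include K. So d(H,K) = 4.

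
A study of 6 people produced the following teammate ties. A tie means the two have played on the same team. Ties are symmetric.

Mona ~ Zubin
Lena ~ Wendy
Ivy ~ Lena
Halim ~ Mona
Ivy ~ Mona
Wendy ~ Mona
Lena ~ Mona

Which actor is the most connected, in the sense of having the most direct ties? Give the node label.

Mona

Degrees — Halim:1, Ivy:2, Lena:3, Mona:5, Wendy:2, Zubin:1.
The maximum is 5, attained only by Mona.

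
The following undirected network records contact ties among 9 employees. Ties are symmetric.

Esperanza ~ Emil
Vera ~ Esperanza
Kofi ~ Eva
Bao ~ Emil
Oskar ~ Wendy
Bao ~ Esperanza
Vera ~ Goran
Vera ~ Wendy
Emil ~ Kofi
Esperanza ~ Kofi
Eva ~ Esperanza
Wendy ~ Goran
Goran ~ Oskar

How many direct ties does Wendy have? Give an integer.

Wendy is directly tied to Goran, Oskar, and Vera. That is 3 neighbors, so the degree of Wendy is 3.

3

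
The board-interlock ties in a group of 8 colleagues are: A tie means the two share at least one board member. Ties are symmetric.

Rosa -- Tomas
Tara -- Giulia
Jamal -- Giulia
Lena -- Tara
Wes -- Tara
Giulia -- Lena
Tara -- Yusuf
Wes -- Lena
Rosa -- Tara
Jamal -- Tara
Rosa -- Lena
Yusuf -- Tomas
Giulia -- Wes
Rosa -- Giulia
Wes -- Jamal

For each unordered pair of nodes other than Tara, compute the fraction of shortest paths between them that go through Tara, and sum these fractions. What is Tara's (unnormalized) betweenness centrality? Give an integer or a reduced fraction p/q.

Pairs whose geodesics pass through Tara — Rosa–Wes: 1/3; Rosa–Jamal: 1/2; Rosa–Yusuf: 1/2; Giulia–Yusuf: 1; Lena–Jamal: 1/3; Lena–Yusuf: 1; Wes–Tomas: 2/4; Wes–Yusuf: 1; Jamal–Tomas: 2/3; Jamal–Yusuf: 1.
All other pairs contribute 0.
Summing the contributions gives betweenness(Tara) = 41/6.

41/6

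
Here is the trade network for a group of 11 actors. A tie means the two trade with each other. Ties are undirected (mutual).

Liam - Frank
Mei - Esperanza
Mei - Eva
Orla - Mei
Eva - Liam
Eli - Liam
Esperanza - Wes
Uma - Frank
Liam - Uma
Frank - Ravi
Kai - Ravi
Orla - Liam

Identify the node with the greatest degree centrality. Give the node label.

Degrees — Eli:1, Esperanza:2, Eva:2, Frank:3, Kai:1, Liam:5, Mei:3, Orla:2, Ravi:2, Uma:2, Wes:1.
The maximum is 5, attained only by Liam.

Liam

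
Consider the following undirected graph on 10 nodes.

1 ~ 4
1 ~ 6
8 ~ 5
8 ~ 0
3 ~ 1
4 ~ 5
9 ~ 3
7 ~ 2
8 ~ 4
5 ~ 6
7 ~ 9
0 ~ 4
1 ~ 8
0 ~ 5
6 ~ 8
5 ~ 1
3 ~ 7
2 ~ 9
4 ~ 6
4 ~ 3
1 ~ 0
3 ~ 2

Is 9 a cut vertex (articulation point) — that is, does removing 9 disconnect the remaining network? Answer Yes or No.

Even without 9, every remaining node can still reach every other (the residual graph is connected), so 9 is not a cut vertex.

No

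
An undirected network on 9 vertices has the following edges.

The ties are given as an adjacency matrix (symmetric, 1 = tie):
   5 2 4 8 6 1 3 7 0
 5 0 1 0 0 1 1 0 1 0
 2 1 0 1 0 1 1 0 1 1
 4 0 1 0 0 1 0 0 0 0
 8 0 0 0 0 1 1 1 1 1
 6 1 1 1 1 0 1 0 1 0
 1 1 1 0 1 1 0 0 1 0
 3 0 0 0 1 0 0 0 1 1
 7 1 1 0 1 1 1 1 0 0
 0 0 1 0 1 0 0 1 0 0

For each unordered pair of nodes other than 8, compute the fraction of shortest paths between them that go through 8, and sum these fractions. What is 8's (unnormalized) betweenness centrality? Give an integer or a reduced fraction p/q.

Pairs whose geodesics pass through 8 — 4–3: 1/4; 6–3: 1/2; 6–0: 1/2; 1–3: 1/2; 1–0: 1/2; 7–0: 1/3.
All other pairs contribute 0.
Summing the contributions gives betweenness(8) = 31/12.

31/12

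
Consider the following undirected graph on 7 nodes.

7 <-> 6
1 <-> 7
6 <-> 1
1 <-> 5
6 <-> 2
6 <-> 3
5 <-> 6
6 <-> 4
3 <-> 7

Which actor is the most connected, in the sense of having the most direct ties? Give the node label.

6

Degrees — 1:3, 2:1, 3:2, 4:1, 5:2, 6:6, 7:3.
The maximum is 6, attained only by 6.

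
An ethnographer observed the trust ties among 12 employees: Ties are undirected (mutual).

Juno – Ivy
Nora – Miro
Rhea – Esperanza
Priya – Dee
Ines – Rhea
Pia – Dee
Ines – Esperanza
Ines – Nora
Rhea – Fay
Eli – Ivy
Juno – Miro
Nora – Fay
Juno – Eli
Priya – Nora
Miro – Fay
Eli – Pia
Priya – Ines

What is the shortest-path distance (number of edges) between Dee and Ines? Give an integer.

One shortest route is Dee – Priya – Ines, which uses 2 edges, and Dee and Ines are not directly tied, so nothing shorter exists. So d(Dee,Ines) = 2.

2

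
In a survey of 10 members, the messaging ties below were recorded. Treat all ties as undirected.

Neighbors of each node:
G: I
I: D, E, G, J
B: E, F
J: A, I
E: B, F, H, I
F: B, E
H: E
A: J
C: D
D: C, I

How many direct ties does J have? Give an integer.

J is directly tied to A and I. That is 2 neighbors, so the degree of J is 2.

2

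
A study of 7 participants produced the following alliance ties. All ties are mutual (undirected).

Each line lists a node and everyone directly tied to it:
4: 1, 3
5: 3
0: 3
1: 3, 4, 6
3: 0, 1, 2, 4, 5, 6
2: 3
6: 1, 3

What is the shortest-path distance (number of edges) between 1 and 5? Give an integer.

2

One shortest route is 1 – 3 – 5, which uses 2 edges, and 1 and 5 are not directly tied, so nothing shorter exists. So d(1,5) = 2.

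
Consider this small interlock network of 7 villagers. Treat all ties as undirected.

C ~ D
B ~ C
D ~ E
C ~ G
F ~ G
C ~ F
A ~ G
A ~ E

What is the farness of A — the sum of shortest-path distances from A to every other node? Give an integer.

11

Distances from A: B:3, C:2, D:2, E:1, F:2, G:1.
Sum = 3 + 2 + 2 + 1 + 2 + 1 = 11.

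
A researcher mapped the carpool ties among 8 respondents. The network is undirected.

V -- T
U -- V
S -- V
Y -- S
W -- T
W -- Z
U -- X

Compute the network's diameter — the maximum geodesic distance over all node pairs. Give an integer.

Eccentricity of each node (its greatest distance to any other): S:4, T:3, U:4, V:3, W:4, X:5, Y:5, Z:5.
The maximum eccentricity is 5, realized for instance by the pair Z–X via Z – W – T – V – U – X. So the diameter is 5.

5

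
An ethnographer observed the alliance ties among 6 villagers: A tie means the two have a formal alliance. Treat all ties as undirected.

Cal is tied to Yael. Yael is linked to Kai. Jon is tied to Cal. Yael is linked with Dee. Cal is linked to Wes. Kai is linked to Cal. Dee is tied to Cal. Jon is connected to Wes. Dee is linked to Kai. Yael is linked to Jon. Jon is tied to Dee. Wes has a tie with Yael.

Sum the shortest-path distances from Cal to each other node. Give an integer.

Distances from Cal: Dee:1, Jon:1, Kai:1, Wes:1, Yael:1.
Sum = 1 + 1 + 1 + 1 + 1 = 5.

5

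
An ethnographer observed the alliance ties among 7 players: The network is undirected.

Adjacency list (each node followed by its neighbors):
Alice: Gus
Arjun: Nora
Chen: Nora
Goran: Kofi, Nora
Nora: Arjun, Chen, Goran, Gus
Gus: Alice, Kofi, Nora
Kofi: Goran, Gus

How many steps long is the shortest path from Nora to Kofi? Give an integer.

2

One shortest route is Nora – Gus – Kofi, which uses 2 edges, and Nora and Kofi are not directly tied, so nothing shorter exists. So d(Nora,Kofi) = 2.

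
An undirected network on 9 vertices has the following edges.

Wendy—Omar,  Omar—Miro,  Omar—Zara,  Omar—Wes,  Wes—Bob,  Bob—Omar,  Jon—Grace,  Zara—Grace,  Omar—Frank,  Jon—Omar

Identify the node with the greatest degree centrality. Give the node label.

Degrees — Bob:2, Frank:1, Grace:2, Jon:2, Miro:1, Omar:7, Wendy:1, Wes:2, Zara:2.
The maximum is 7, attained only by Omar.

Omar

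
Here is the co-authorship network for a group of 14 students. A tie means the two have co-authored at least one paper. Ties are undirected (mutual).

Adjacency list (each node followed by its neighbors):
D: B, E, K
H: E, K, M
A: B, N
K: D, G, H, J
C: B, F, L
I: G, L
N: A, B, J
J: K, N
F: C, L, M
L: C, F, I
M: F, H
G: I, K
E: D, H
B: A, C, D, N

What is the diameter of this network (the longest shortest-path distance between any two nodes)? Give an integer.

Eccentricity of each node (its greatest distance to any other): A:4, B:3, C:3, D:3, E:4, F:4, G:4, H:4, I:4, J:4, K:3, L:4, M:4, N:4.
The maximum eccentricity is 4, realized for instance by the pair J–F via J – K – H – M – F. So the diameter is 4.

4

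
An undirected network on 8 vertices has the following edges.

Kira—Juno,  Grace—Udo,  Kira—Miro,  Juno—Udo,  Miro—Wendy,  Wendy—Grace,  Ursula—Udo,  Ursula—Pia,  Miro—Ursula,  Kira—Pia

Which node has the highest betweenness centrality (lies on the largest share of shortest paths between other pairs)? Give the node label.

Unnormalized betweenness of each node: Grace:3/2, Juno:3/2, Kira:7/2, Miro:9/2, Pia:1/2, Udo:5, Ursula:4, Wendy:3/2.
Udo has the largest value, 5, making it the main broker — the node through which the most shortest paths run.

Udo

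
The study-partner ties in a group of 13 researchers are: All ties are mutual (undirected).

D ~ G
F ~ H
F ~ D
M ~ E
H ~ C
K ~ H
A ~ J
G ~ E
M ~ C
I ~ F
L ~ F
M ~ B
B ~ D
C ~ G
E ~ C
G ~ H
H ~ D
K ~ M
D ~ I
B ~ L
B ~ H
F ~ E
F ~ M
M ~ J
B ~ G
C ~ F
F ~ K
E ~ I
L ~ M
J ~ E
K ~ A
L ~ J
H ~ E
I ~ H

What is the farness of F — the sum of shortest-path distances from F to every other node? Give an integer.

Distances from F: A:2, B:2, C:1, D:1, E:1, G:2, H:1, I:1, J:2, K:1, L:1, M:1.
Sum = 2 + 2 + 1 + 1 + 1 + 2 + 1 + 1 + 2 + 1 + 1 + 1 = 16.

16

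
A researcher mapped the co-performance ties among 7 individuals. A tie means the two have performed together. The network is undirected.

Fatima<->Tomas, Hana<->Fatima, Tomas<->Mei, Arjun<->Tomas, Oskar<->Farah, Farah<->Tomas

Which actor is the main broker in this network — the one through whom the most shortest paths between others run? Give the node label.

Unnormalized betweenness of each node: Arjun:0, Farah:5, Fatima:5, Hana:0, Mei:0, Oskar:0, Tomas:13.
Tomas has the largest value, 13, making it the main broker — the node through which the most shortest paths run.

Tomas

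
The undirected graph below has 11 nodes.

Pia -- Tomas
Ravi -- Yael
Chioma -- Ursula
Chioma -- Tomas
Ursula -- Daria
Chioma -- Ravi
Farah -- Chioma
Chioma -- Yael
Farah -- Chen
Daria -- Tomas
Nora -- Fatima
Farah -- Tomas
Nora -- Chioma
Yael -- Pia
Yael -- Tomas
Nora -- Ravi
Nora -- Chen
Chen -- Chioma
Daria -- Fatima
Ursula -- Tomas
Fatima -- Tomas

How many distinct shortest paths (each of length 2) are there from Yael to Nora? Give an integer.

The shortest distance is 2. The length-2 paths are: Yael–Chioma–Nora; Yael–Ravi–Nora.
That gives 2 distinct shortest paths.

2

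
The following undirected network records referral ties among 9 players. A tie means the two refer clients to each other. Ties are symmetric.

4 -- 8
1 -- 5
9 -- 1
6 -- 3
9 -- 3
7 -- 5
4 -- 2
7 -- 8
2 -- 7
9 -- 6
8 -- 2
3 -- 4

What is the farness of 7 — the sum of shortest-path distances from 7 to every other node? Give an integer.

Distances from 7: 1:2, 2:1, 3:3, 4:2, 5:1, 6:4, 8:1, 9:3.
Sum = 2 + 1 + 3 + 2 + 1 + 4 + 1 + 3 = 17.

17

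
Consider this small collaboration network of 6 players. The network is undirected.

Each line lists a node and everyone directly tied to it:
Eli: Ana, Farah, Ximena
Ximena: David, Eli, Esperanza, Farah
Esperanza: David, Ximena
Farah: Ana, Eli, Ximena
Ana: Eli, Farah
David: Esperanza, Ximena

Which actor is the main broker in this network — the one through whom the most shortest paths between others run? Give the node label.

Unnormalized betweenness of each node: Ana:0, David:0, Eli:3/2, Esperanza:0, Farah:3/2, Ximena:6.
Ximena has the largest value, 6, making it the main broker — the node through which the most shortest paths run.

Ximena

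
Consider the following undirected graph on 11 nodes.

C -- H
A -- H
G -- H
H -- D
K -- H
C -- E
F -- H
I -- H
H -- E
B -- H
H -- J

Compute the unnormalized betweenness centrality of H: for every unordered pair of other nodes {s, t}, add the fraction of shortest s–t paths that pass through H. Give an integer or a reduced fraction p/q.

Pairs whose geodesics pass through H — E–B: 1; E–G: 1; E–A: 1; E–F: 1; E–D: 1; E–K: 1; E–I: 1; E–J: 1; C–B: 1; C–G: 1; C–A: 1; C–F: 1; C–D: 1; C–K: 1 … (+30 more pairs).
All other pairs contribute 0.
Summing the contributions gives betweenness(H) = 44.

44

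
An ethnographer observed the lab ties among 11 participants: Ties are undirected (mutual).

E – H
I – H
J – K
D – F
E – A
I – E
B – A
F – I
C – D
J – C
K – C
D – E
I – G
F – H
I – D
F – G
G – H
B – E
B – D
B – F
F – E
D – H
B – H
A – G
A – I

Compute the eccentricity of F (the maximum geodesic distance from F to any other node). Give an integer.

Distances from F: A:2, B:1, C:2, D:1, E:1, G:1, H:1, I:1, J:3, K:3.
The largest is 3 (to J and K), so the eccentricity of F is 3.

3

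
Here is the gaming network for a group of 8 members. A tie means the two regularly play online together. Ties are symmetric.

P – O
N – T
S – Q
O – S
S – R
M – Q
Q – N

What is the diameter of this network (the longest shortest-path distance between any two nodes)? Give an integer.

5

Eccentricity of each node (its greatest distance to any other): M:4, N:4, O:4, P:5, Q:3, R:4, S:3, T:5.
The maximum eccentricity is 5, realized for instance by the pair T–P via T – N – Q – S – O – P. So the diameter is 5.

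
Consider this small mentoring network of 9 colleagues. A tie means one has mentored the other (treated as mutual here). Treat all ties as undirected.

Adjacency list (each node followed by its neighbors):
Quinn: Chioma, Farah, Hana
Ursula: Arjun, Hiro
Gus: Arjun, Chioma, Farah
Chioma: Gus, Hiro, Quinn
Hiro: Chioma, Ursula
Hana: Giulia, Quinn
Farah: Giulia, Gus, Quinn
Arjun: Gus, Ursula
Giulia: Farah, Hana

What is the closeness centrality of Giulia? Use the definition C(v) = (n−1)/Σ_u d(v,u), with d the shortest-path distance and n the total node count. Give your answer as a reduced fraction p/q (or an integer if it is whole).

2/5

Distances from Giulia: Arjun:3, Chioma:3, Farah:1, Gus:2, Hana:1, Hiro:4, Quinn:2, Ursula:4. Sum = 20.
n = 9, so closeness = 8/20 = 2/5.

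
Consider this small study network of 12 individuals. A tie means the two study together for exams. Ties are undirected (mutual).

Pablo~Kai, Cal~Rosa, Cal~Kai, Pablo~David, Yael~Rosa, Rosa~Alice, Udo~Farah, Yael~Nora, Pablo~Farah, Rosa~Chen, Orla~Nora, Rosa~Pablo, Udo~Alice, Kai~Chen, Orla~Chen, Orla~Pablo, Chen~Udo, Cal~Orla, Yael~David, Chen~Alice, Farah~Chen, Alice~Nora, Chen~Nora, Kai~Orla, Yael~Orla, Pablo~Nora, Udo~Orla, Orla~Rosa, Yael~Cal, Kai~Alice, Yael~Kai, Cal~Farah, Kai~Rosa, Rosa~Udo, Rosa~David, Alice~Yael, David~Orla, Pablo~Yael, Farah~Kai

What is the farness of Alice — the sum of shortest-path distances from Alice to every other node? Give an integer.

16

Distances from Alice: Cal:2, Chen:1, David:2, Farah:2, Kai:1, Nora:1, Orla:2, Pablo:2, Rosa:1, Udo:1, Yael:1.
Sum = 2 + 1 + 2 + 2 + 1 + 1 + 2 + 2 + 1 + 1 + 1 = 16.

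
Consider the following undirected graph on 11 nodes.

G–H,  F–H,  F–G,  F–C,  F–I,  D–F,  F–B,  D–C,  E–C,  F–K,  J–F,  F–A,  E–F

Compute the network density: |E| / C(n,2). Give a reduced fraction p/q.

There are 13 edges and 11 nodes, so the maximum possible is C(11,2) = 55.
Density = 13/55.

13/55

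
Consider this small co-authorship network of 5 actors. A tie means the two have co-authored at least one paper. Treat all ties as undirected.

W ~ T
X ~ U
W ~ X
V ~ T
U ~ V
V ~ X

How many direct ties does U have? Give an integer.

2

U is directly tied to V and X. That is 2 neighbors, so the degree of U is 2.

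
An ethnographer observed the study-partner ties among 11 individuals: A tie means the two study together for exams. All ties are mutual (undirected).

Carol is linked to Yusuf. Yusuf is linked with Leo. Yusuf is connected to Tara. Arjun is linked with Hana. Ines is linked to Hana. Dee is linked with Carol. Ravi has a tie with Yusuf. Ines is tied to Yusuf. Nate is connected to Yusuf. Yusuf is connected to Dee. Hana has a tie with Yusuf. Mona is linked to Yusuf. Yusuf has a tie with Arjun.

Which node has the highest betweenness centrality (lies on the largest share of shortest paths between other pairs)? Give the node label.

Unnormalized betweenness of each node: Arjun:0, Carol:0, Dee:0, Hana:1/2, Ines:0, Leo:0, Mona:0, Nate:0, Ravi:0, Tara:0, Yusuf:83/2.
Yusuf has the largest value, 83/2, making it the main broker — the node through which the most shortest paths run.

Yusuf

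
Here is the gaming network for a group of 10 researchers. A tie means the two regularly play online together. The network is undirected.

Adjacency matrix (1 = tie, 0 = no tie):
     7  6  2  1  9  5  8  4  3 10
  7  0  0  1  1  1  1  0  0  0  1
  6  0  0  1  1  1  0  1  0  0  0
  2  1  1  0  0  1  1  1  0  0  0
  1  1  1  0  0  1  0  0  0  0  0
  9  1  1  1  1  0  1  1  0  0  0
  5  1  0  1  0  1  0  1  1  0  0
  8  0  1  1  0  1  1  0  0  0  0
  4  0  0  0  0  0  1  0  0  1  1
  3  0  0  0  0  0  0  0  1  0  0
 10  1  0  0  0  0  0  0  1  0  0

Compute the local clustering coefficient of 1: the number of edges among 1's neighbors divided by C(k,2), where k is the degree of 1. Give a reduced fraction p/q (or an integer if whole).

1's neighbors: 6, 7, and 9 (k = 3).
Possible neighbor pairs: C(3,2) = 3. Edges among them: 6–9, 7–9 → e = 2.
Clustering(1) = 2/3.

2/3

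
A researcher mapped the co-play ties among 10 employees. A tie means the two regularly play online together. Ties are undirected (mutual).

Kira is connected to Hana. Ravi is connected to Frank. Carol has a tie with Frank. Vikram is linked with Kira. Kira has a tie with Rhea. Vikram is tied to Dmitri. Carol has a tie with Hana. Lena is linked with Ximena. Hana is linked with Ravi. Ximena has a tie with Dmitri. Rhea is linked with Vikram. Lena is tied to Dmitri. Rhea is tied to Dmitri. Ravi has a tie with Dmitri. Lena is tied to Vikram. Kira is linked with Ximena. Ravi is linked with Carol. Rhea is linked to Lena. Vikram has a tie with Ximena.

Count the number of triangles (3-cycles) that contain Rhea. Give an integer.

Rhea's neighbors: Dmitri, Kira, Lena, and Vikram.
Neighbor pairs that are themselves tied: Rhea–Dmitri–Lena; Rhea–Dmitri–Vikram; Rhea–Kira–Vikram; Rhea–Lena–Vikram. Each forms one triangle with Rhea, for 4 in total.

4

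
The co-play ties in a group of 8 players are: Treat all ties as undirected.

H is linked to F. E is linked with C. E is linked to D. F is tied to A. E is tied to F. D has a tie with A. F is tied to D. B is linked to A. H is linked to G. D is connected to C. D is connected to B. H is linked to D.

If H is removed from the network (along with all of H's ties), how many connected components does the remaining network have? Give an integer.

Without H, the remaining ties split the others into: {A, B, C, D, E, F}; {G}.
That's 2 separate components.

2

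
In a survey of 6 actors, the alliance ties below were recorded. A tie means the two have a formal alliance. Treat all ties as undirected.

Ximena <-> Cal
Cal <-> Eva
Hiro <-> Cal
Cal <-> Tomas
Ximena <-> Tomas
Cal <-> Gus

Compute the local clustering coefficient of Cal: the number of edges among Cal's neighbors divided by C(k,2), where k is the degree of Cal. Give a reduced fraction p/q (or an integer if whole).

Cal's neighbors: Eva, Gus, Hiro, Tomas, and Ximena (k = 5).
Possible neighbor pairs: C(5,2) = 10. Edges among them: Tomas–Ximena → e = 1.
Clustering(Cal) = 1/10.

1/10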